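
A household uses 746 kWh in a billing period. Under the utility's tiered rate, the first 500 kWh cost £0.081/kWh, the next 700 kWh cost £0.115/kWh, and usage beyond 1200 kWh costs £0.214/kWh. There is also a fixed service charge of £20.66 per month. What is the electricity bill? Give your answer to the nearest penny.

£89.45

First 500 kWh × £0.081 = £40.50
Next 246 kWh × £0.115 = £28.29
Remaining tier: 0 kWh (not reached)
Energy charge = £68.79; + service £20.66 = £89.45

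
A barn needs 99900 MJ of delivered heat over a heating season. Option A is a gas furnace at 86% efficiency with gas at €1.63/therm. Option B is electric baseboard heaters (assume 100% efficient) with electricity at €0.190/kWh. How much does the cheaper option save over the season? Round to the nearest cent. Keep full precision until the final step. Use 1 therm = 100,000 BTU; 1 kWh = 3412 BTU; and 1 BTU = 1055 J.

€3478.26

Heat load = 99900 MJ = 99,900,000,000 J / 1055 = 94,691,943 BTU
Gas: input = 94,691,943 / 0.86 = 110,106,911 BTU = 1,101 therm → 1,101 × €1.63 = €1,794.74
Electric: 94,691,943 BTU / 3412 = 27,750 kWh → × €0.190 = €5,273.00
Difference = |€1,794.74 − €5,273.00| = €3,478.26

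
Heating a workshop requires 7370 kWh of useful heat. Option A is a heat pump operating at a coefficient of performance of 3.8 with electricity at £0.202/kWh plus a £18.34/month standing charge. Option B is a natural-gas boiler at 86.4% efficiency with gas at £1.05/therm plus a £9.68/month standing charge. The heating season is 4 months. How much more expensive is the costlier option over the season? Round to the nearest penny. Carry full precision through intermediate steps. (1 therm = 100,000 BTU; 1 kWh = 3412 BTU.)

£120.81

Heat load = 7370 kWh × 3412 = 25,146,440 BTU
Gas: input = 25,146,440 / 0.864 = 29,104,676 BTU = 291 therm → 291 × £1.05 = £305.60; + 4 × £9.68 standing = £344.32
Heat pump: 25,146,440 BTU / 3412 = 7,370 kWh heat; / 3.8 = 1,939 kWh in → × £0.202 = £391.77; + 4 × £18.34 standing = £465.13
Difference = |£344.32 − £465.13| = £120.81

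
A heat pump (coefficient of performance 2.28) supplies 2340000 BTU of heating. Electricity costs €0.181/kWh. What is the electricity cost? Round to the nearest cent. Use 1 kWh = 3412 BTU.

€54.44

Heat delivered = 2,340,000 BTU / 3412 = 685.8 kWh
Electrical input = 685.8 kWh / 2.28 = 300.8 kWh
Cost = 300.8 × €0.181/kWh = €54.44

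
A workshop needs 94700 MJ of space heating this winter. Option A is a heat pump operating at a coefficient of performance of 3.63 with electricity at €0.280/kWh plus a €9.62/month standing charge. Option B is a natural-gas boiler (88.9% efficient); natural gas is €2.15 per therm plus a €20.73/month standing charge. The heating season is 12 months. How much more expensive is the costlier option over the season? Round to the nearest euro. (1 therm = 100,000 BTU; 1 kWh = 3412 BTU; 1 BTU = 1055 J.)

Heat load = 94700 MJ = 94,700,000,000 J / 1055 = 89,763,033 BTU
Gas: input = 89,763,033 / 0.889 = 100,970,791 BTU = 1,010 therm → 1,010 × €2.15 = €2,170.87; + 12 × €20.73 standing = €2,419.63
Heat pump: 89,763,033 BTU / 3412 = 26,310 kWh heat; / 3.63 = 7,247 kWh in → × €0.280 = €2,029.27; + 12 × €9.62 standing = €2,144.71
Difference = |€2,419.63 − €2,144.71| = €274.92 ≈ €275

€275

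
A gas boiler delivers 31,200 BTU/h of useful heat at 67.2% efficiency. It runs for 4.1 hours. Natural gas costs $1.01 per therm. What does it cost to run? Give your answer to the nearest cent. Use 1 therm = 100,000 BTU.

Heat delivered = 31,200 BTU/h × 4.1 h = 127,920 BTU
Gas input = 127,920 / 0.672 = 190,357 BTU
= 190,357 / 100,000 = 1.904 therm
Cost = 1.904 × $1.01/therm = $1.92

$1.92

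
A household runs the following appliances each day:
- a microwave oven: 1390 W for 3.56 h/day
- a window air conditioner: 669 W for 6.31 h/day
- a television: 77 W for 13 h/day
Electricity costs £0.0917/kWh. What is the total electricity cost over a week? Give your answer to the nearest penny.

microwave oven: 1390 W × 3.56 h × 7 d = 34,639 Wh = 34.64 kWh
window air conditioner: 669 W × 6.31 h × 7 d = 29,550 Wh = 29.55 kWh
television: 77 W × 13 h × 7 d = 7,007 Wh = 7.007 kWh
Total energy = 34.64 + 29.55 + 7.007 = 71.2 kWh
Cost = 71.2 kWh × £0.0917 = £6.53

£6.53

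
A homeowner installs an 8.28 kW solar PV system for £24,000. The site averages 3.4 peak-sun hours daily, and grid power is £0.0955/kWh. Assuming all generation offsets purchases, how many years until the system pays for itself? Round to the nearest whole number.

24 years

Daily generation = 8.28 kW × 3.4 h = 28.15 kWh
Annual generation = 28.15 × 365 = 10275 kWh
Annual savings = 10275 × £0.0955 = £981.31
Payback = £24,000 / £981.31 = 24.5 years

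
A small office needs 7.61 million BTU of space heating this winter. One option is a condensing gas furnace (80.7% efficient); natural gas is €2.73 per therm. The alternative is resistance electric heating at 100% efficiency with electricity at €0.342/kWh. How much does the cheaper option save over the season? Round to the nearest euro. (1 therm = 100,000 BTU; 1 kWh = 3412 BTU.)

Heat load = 7.61 × 10⁶ BTU = 7,610,000 BTU
Gas: input = 7,610,000 / 0.807 = 9,429,988 BTU = 94.3 therm → 94.3 × €2.73 = €257.44
Electric: 7,610,000 BTU / 3412 = 2,230 kWh → × €0.342 = €762.78
Difference = |€257.44 − €762.78| = €505.35 ≈ €505

€505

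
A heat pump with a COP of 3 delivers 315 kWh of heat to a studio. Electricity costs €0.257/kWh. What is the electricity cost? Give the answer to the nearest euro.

Electrical input = 315 kWh / 3 = 105 kWh
Cost = 105 × €0.257/kWh = €26.98 ≈ €27

€27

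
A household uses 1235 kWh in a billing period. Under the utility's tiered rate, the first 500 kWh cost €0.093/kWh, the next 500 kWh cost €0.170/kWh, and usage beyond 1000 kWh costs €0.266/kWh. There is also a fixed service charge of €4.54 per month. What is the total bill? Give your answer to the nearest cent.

First 500 kWh × €0.093 = €46.50
Next 500 kWh × €0.170 = €85.00
Remaining 235 kWh × €0.266 = €62.51
Energy charge = €194.01; + service €4.54 = €198.55

€198.55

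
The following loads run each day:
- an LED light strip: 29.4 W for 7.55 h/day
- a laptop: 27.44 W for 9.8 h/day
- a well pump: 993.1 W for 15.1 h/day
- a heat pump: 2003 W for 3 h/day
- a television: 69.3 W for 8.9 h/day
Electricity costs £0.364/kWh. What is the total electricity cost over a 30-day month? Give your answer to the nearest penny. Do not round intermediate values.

£241.47

LED light strip: 29.4 W × 7.55 h × 30 d = 6,659 Wh = 6.659 kWh
laptop: 27.44 W × 9.8 h × 30 d = 8,067 Wh = 8.067 kWh
well pump: 993.1 W × 15.1 h × 30 d = 449,874 Wh = 449.9 kWh
heat pump: 2003 W × 3 h × 30 d = 180,270 Wh = 180.3 kWh
television: 69.3 W × 8.9 h × 30 d = 18,503 Wh = 18.5 kWh
Total energy = 6.659 + 8.067 + 449.9 + 180.3 + 18.5 = 663.4 kWh
Cost = 663.4 kWh × £0.364 = £241.47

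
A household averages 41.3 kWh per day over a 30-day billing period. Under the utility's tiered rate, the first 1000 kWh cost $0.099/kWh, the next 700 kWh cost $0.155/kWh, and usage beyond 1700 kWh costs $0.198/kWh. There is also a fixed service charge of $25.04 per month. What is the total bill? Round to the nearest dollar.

Usage = 41.3 kWh/day × 30 days = 1239 kWh
First 1000 kWh × $0.099 = $99.00
Next 239 kWh × $0.155 = $37.05
Remaining tier: 0 kWh (not reached)
Energy charge = $136.05; + service $25.04 = $161.09 ≈ $161

$161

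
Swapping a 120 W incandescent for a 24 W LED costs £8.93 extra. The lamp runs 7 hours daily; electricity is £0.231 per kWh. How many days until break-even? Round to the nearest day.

Power saved = 120 − 24 = 96 W
Daily energy saved = 96 W × 7 h = 672 Wh = 0.672 kWh
Daily savings = 0.672 × £0.231 = £0.1552
Payback = £8.93 / £0.1552 per day = 57.53 days

58 days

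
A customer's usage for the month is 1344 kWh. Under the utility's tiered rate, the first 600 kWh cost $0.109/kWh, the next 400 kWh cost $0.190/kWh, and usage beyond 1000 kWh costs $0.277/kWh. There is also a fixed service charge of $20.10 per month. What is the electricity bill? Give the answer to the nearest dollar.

First 600 kWh × $0.109 = $65.40
Next 400 kWh × $0.190 = $76.00
Remaining 344 kWh × $0.277 = $95.29
Energy charge = $236.69; + service $20.10 = $256.79 ≈ $257

$257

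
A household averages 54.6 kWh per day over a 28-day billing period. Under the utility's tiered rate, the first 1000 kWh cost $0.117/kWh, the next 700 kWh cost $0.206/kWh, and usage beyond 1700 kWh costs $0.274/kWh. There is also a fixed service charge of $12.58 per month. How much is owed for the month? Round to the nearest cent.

Usage = 54.6 kWh/day × 28 days = 1528.8 kWh
First 1000 kWh × $0.117 = $117.00
Next 528.8 kWh × $0.206 = $108.93
Remaining tier: 0 kWh (not reached)
Energy charge = $225.93; + service $12.58 = $238.51

$238.51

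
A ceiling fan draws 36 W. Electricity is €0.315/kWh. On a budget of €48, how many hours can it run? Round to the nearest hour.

4233 h

Energy budget = €48 / €0.315 per kWh = 152.4 kWh = 152,381 Wh
Runtime = 152,381 Wh / 36 W = 4,233 h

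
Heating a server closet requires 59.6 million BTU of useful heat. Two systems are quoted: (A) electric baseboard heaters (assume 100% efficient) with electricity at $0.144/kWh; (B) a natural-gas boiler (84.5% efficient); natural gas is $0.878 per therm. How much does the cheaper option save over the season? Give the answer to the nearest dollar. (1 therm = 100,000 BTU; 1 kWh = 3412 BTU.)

Heat load = 59.6 × 10⁶ BTU = 59,600,000 BTU
Gas: input = 59,600,000 / 0.845 = 70,532,544 BTU = 705.3 therm → 705.3 × $0.878 = $619.28
Electric: 59,600,000 BTU / 3412 = 17,470 kWh → × $0.144 = $2,515.36
Difference = |$619.28 − $2,515.36| = $1,896.08 ≈ $1896

$1896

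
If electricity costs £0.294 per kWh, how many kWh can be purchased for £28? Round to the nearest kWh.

£28 / £0.294 per kWh = 95.24 kWh

95 kWh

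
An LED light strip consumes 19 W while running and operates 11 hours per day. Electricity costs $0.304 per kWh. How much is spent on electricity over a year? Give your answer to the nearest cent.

Energy = 19 W × 11 h/day × 365 days = 76,285 Wh = 76.28 kWh
Cost = 76.28 kWh × $0.304/kWh = $23.19

$23.19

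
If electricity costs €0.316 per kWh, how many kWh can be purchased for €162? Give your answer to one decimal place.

€162 / €0.316 per kWh = 512.7 kWh

512.7 kWh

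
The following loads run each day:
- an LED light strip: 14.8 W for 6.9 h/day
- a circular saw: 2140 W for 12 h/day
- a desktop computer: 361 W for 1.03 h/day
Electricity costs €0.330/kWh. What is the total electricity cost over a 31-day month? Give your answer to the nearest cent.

LED light strip: 14.8 W × 6.9 h × 31 d = 3,166 Wh = 3.166 kWh
circular saw: 2140 W × 12 h × 31 d = 796,080 Wh = 796.1 kWh
desktop computer: 361 W × 1.03 h × 31 d = 11,527 Wh = 11.53 kWh
Total energy = 3.166 + 796.1 + 11.53 = 810.8 kWh
Cost = 810.8 kWh × €0.330 = €267.55

€267.55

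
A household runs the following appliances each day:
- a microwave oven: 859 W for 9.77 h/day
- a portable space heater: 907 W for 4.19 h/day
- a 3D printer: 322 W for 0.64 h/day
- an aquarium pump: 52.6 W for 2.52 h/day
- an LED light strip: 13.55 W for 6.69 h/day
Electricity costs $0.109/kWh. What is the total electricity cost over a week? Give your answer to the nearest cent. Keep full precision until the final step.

microwave oven: 859 W × 9.77 h × 7 d = 58,747 Wh = 58.75 kWh
portable space heater: 907 W × 4.19 h × 7 d = 26,602 Wh = 26.6 kWh
3D printer: 322 W × 0.64 h × 7 d = 1,443 Wh = 1.443 kWh
aquarium pump: 52.6 W × 2.52 h × 7 d = 928 Wh = 0.9279 kWh
LED light strip: 13.55 W × 6.69 h × 7 d = 635 Wh = 0.6345 kWh
Total energy = 58.75 + 26.6 + 1.443 + 0.9279 + 0.6345 = 88.35 kWh
Cost = 88.35 kWh × $0.109 = $9.63

$9.63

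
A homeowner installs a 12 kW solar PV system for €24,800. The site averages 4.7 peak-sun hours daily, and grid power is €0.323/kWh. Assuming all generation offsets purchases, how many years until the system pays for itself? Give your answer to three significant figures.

Daily generation = 12 kW × 4.7 h = 56.4 kWh
Annual generation = 56.4 × 365 = 20586 kWh
Annual savings = 20586 × €0.323 = €6,649.28
Payback = €24,800 / €6,649.28 = 3.73 years

3.73 years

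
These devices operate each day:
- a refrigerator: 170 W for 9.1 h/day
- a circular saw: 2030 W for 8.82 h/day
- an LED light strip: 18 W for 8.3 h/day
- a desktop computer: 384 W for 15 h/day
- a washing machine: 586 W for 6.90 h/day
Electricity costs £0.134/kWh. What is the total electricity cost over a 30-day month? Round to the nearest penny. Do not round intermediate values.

refrigerator: 170 W × 9.1 h × 30 d = 46,410 Wh = 46.41 kWh
circular saw: 2030 W × 8.82 h × 30 d = 537,138 Wh = 537.1 kWh
LED light strip: 18 W × 8.3 h × 30 d = 4,482 Wh = 4.482 kWh
desktop computer: 384 W × 15 h × 30 d = 172,800 Wh = 172.8 kWh
washing machine: 586 W × 6.90 h × 30 d = 121,302 Wh = 121.3 kWh
Total energy = 46.41 + 537.1 + 4.482 + 172.8 + 121.3 = 882.1 kWh
Cost = 882.1 kWh × £0.134 = £118.21

£118.21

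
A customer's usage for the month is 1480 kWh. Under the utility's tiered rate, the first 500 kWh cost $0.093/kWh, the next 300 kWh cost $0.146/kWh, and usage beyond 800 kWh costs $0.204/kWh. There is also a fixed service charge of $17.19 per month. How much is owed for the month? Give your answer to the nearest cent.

$246.21

First 500 kWh × $0.093 = $46.50
Next 300 kWh × $0.146 = $43.80
Remaining 680 kWh × $0.204 = $138.72
Energy charge = $229.02; + service $17.19 = $246.21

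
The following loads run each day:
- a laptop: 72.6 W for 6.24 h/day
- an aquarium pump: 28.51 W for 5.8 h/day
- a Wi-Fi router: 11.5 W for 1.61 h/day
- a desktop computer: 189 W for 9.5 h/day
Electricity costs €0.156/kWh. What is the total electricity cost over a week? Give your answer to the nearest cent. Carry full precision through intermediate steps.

laptop: 72.6 W × 6.24 h × 7 d = 3,171 Wh = 3.171 kWh
aquarium pump: 28.51 W × 5.8 h × 7 d = 1,158 Wh = 1.158 kWh
Wi-Fi router: 11.5 W × 1.61 h × 7 d = 130 Wh = 0.1296 kWh
desktop computer: 189 W × 9.5 h × 7 d = 12,568 Wh = 12.57 kWh
Total energy = 3.171 + 1.158 + 0.1296 + 12.57 = 17.03 kWh
Cost = 17.03 kWh × €0.156 = €2.66

€2.66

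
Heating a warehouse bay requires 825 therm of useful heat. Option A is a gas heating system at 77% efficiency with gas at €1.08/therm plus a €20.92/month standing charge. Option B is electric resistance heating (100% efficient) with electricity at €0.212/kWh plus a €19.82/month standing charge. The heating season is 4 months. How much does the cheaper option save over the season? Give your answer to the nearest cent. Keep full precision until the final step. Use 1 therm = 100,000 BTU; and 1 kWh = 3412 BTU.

€3964.48

Heat load = 825 therm × 100,000 = 82,500,000 BTU
Gas: input = 82,500,000 / 0.77 = 107,142,857 BTU = 1,071 therm → 1,071 × €1.08 = €1,157.14; + 4 × €20.92 standing = €1,240.82
Electric: 82,500,000 BTU / 3412 = 24,180 kWh → × €0.212 = €5,126.03; + 4 × €19.82 standing = €5,205.31
Difference = |€1,240.82 − €5,205.31| = €3,964.48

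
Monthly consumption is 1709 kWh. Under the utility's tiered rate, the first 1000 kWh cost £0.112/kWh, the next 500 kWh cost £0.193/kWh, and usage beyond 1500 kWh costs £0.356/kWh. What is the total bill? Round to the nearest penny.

First 1000 kWh × £0.112 = £112.00
Next 500 kWh × £0.193 = £96.50
Remaining 209 kWh × £0.356 = £74.40
Total = £282.90

£282.90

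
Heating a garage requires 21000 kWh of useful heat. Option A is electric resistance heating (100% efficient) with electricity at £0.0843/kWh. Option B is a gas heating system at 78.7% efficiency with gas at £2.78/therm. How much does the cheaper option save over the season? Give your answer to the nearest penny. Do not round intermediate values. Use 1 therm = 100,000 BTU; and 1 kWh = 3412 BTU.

£760.74

Heat load = 21000 kWh × 3412 = 71,652,000 BTU
Gas: input = 71,652,000 / 0.787 = 91,044,473 BTU = 910.4 therm → 910.4 × £2.78 = £2,531.04
Electric: 71,652,000 BTU / 3412 = 21,000 kWh → × £0.0843 = £1,770.30
Difference = |£2,531.04 − £1,770.30| = £760.74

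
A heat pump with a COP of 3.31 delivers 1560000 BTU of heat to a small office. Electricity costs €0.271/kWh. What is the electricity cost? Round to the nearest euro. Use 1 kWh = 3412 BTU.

Heat delivered = 1,560,000 BTU / 3412 = 457.2 kWh
Electrical input = 457.2 kWh / 3.31 = 138.1 kWh
Cost = 138.1 × €0.271/kWh = €37.43 ≈ €37

€37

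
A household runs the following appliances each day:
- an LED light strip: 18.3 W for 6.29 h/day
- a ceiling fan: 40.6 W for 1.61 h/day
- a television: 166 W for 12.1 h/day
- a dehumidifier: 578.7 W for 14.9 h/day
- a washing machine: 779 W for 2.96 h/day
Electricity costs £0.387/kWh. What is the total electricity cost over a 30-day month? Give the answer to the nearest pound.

LED light strip: 18.3 W × 6.29 h × 30 d = 3,453 Wh = 3.453 kWh
ceiling fan: 40.6 W × 1.61 h × 30 d = 1,961 Wh = 1.961 kWh
television: 166 W × 12.1 h × 30 d = 60,258 Wh = 60.26 kWh
dehumidifier: 578.7 W × 14.9 h × 30 d = 258,679 Wh = 258.7 kWh
washing machine: 779 W × 2.96 h × 30 d = 69,175 Wh = 69.18 kWh
Total energy = 3.453 + 1.961 + 60.26 + 258.7 + 69.18 = 393.5 kWh
Cost = 393.5 kWh × £0.387 = £152.29 ≈ £152

£152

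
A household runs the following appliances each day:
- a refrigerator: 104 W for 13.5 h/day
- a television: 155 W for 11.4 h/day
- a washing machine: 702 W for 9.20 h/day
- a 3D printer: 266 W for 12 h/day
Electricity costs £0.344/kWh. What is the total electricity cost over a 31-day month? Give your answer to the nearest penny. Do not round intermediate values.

£136.73

refrigerator: 104 W × 13.5 h × 31 d = 43,524 Wh = 43.52 kWh
television: 155 W × 11.4 h × 31 d = 54,777 Wh = 54.78 kWh
washing machine: 702 W × 9.20 h × 31 d = 200,210 Wh = 200.2 kWh
3D printer: 266 W × 12 h × 31 d = 98,952 Wh = 98.95 kWh
Total energy = 43.52 + 54.78 + 200.2 + 98.95 = 397.5 kWh
Cost = 397.5 kWh × £0.344 = £136.73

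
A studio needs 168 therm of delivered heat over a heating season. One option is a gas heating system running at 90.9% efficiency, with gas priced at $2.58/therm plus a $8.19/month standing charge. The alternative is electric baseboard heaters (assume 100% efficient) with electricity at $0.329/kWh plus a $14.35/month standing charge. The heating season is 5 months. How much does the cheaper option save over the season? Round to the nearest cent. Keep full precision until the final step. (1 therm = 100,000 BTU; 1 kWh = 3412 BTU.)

Heat load = 168 therm × 100,000 = 16,800,000 BTU
Gas: input = 16,800,000 / 0.909 = 18,481,848 BTU = 184.8 therm → 184.8 × $2.58 = $476.83; + 5 × $8.19 standing = $517.78
Electric: 16,800,000 BTU / 3412 = 4,924 kWh → × $0.329 = $1,619.93; + 5 × $14.35 standing = $1,691.68
Difference = |$517.78 − $1,691.68| = $1,173.90

$1173.90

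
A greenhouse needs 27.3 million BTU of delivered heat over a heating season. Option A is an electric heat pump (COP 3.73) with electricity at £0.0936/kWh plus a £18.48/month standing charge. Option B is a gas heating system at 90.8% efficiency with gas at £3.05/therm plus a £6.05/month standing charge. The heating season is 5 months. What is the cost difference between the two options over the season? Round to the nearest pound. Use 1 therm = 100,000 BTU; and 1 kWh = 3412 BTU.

£654

Heat load = 27.3 × 10⁶ BTU = 27,300,000 BTU
Gas: input = 27,300,000 / 0.908 = 30,066,079 BTU = 300.7 therm → 300.7 × £3.05 = £917.02; + 5 × £6.05 standing = £947.27
Heat pump: 27,300,000 BTU / 3412 = 8,001 kWh heat; / 3.73 = 2,145 kWh in → × £0.0936 = £200.78; + 5 × £18.48 standing = £293.18
Difference = |£947.27 − £293.18| = £654.09 ≈ £654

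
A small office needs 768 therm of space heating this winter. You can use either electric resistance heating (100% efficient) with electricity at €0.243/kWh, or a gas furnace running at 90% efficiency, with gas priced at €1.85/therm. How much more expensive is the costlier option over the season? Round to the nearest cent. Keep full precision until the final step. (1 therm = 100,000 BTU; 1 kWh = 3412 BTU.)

Heat load = 768 therm × 100,000 = 76,800,000 BTU
Gas: input = 76,800,000 / 0.900 = 85,333,333 BTU = 853.3 therm → 853.3 × €1.85 = €1,578.67
Electric: 76,800,000 BTU / 3412 = 22,510 kWh → × €0.243 = €5,469.64
Difference = |€1,578.67 − €5,469.64| = €3,890.97

€3890.97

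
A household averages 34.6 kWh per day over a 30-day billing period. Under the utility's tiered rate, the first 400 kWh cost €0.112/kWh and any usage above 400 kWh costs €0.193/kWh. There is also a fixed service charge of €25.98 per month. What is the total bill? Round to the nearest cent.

Usage = 34.6 kWh/day × 30 days = 1038 kWh
First 400 kWh × €0.112 = €44.80
Remaining 638 kWh × €0.193 = €123.13
Energy charge = €167.93; + service €25.98 = €193.91

€193.91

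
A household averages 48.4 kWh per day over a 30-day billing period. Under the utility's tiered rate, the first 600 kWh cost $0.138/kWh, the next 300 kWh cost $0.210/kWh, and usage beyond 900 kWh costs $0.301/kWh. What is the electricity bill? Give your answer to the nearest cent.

Usage = 48.4 kWh/day × 30 days = 1452 kWh
First 600 kWh × $0.138 = $82.80
Next 300 kWh × $0.210 = $63.00
Remaining 552 kWh × $0.301 = $166.15
Total = $311.95

$311.95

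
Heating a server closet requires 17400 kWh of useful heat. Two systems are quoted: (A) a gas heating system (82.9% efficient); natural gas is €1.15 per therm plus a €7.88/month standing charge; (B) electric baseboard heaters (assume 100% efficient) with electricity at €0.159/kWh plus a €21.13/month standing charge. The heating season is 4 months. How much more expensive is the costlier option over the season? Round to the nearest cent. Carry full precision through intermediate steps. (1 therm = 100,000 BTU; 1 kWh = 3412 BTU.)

Heat load = 17400 kWh × 3412 = 59,368,800 BTU
Gas: input = 59,368,800 / 0.829 = 71,614,958 BTU = 716.1 therm → 716.1 × €1.15 = €823.57; + 4 × €7.88 standing = €855.09
Electric: 59,368,800 BTU / 3412 = 17,400 kWh → × €0.159 = €2,766.60; + 4 × €21.13 standing = €2,851.12
Difference = |€855.09 − €2,851.12| = €1,996.03

€1996.03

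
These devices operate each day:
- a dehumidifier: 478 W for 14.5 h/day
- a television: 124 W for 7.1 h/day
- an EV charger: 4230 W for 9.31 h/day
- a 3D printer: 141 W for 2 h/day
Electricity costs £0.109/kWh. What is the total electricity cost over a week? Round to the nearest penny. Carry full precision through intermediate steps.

dehumidifier: 478 W × 14.5 h × 7 d = 48,517 Wh = 48.52 kWh
television: 124 W × 7.1 h × 7 d = 6,163 Wh = 6.163 kWh
EV charger: 4230 W × 9.31 h × 7 d = 275,669 Wh = 275.7 kWh
3D printer: 141 W × 2 h × 7 d = 1,974 Wh = 1.974 kWh
Total energy = 48.52 + 6.163 + 275.7 + 1.974 = 332.3 kWh
Cost = 332.3 kWh × £0.109 = £36.22

£36.22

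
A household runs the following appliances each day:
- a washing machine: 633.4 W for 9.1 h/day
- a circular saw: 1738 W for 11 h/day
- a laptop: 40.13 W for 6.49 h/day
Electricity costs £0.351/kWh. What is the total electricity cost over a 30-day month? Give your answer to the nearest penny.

£264.75

washing machine: 633.4 W × 9.1 h × 30 d = 172,918 Wh = 172.9 kWh
circular saw: 1738 W × 11 h × 30 d = 573,540 Wh = 573.5 kWh
laptop: 40.13 W × 6.49 h × 30 d = 7,813 Wh = 7.813 kWh
Total energy = 172.9 + 573.5 + 7.813 = 754.3 kWh
Cost = 754.3 kWh × £0.351 = £264.75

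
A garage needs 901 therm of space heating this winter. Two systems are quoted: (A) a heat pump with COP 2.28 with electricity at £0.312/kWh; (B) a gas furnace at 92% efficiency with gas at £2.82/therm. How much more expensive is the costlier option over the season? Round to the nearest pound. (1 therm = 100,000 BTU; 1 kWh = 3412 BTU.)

£852

Heat load = 901 therm × 100,000 = 90,100,000 BTU
Gas: input = 90,100,000 / 0.92 = 97,934,783 BTU = 979.3 therm → 979.3 × £2.82 = £2,761.76
Heat pump: 90,100,000 BTU / 3412 = 26,410 kWh heat; / 2.28 = 11,580 kWh in → × £0.312 = £3,613.56
Difference = |£2,761.76 − £3,613.56| = £851.80 ≈ £852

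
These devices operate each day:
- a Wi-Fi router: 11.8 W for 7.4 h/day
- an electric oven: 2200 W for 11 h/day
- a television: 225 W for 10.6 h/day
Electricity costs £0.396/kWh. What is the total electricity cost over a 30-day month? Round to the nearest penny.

£316.87

Wi-Fi router: 11.8 W × 7.4 h × 30 d = 2,620 Wh = 2.62 kWh
electric oven: 2200 W × 11 h × 30 d = 726,000 Wh = 726 kWh
television: 225 W × 10.6 h × 30 d = 71,550 Wh = 71.55 kWh
Total energy = 2.62 + 726 + 71.55 = 800.2 kWh
Cost = 800.2 kWh × £0.396 = £316.87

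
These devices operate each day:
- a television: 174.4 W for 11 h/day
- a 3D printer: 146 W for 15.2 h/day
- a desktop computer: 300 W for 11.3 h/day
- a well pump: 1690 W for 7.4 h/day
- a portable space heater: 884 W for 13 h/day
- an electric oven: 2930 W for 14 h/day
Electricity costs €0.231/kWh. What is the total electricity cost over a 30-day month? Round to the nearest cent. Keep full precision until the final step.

television: 174.4 W × 11 h × 30 d = 57,552 Wh = 57.55 kWh
3D printer: 146 W × 15.2 h × 30 d = 66,576 Wh = 66.58 kWh
desktop computer: 300 W × 11.3 h × 30 d = 101,700 Wh = 101.7 kWh
well pump: 1690 W × 7.4 h × 30 d = 375,180 Wh = 375.2 kWh
portable space heater: 884 W × 13 h × 30 d = 344,760 Wh = 344.8 kWh
electric oven: 2930 W × 14 h × 30 d = 1,230,600 Wh = 1,231 kWh
Total energy = 57.55 + 66.58 + 101.7 + 375.2 + 344.8 + 1,231 = 2,176 kWh
Cost = 2,176 kWh × €0.231 = €502.74

€502.74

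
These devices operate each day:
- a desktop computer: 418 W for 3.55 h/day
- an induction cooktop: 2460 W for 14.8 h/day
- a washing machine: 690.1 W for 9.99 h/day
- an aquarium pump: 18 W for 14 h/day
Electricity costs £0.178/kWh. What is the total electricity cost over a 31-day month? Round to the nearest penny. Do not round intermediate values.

desktop computer: 418 W × 3.55 h × 31 d = 46,001 Wh = 46 kWh
induction cooktop: 2460 W × 14.8 h × 31 d = 1,128,648 Wh = 1,129 kWh
washing machine: 690.1 W × 9.99 h × 31 d = 213,717 Wh = 213.7 kWh
aquarium pump: 18 W × 14 h × 31 d = 7,812 Wh = 7.812 kWh
Total energy = 46 + 1,129 + 213.7 + 7.812 = 1,396 kWh
Cost = 1,396 kWh × £0.178 = £248.52

£248.52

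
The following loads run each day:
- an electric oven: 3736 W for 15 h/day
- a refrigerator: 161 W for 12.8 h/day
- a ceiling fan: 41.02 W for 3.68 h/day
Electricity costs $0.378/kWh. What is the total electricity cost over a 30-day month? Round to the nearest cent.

$660.57

electric oven: 3736 W × 15 h × 30 d = 1,681,200 Wh = 1,681 kWh
refrigerator: 161 W × 12.8 h × 30 d = 61,824 Wh = 61.82 kWh
ceiling fan: 41.02 W × 3.68 h × 30 d = 4,529 Wh = 4.529 kWh
Total energy = 1,681 + 61.82 + 4.529 = 1,748 kWh
Cost = 1,748 kWh × $0.378 = $660.57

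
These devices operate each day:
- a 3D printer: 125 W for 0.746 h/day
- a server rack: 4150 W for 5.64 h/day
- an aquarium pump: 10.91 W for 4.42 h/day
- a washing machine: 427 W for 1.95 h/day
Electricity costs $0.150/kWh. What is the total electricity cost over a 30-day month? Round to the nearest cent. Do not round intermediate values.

$109.71

3D printer: 125 W × 0.746 h × 30 d = 2,798 Wh = 2.797 kWh
server rack: 4150 W × 5.64 h × 30 d = 702,180 Wh = 702.2 kWh
aquarium pump: 10.91 W × 4.42 h × 30 d = 1,447 Wh = 1.447 kWh
washing machine: 427 W × 1.95 h × 30 d = 24,980 Wh = 24.98 kWh
Total energy = 2.797 + 702.2 + 1.447 + 24.98 = 731.4 kWh
Cost = 731.4 kWh × $0.150 = $109.71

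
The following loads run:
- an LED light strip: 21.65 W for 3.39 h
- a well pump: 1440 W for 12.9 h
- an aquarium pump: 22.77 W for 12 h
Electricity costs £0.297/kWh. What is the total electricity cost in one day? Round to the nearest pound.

£6

LED light strip: 21.65 W × 3.39 h = 73 Wh = 0.07339 kWh
well pump: 1440 W × 12.9 h = 18,576 Wh = 18.58 kWh
aquarium pump: 22.77 W × 12 h = 273 Wh = 0.2732 kWh
Total energy = 0.07339 + 18.58 + 0.2732 = 18.92 kWh
Cost = 18.92 kWh × £0.297 = £5.62 ≈ £6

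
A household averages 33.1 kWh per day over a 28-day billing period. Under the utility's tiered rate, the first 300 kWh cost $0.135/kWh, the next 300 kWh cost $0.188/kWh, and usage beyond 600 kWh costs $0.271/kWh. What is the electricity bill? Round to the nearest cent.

$185.46

Usage = 33.1 kWh/day × 28 days = 926.8 kWh
First 300 kWh × $0.135 = $40.50
Next 300 kWh × $0.188 = $56.40
Remaining 326.8 kWh × $0.271 = $88.56
Total = $185.46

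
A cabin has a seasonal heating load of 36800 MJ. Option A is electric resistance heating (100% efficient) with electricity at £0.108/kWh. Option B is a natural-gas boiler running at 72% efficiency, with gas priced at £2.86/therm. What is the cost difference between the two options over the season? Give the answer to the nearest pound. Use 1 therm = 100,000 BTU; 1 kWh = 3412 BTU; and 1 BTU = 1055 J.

Heat load = 36800 MJ = 36,800,000,000 J / 1055 = 34,881,517 BTU
Gas: input = 34,881,517 / 0.72 = 48,446,551 BTU = 484.5 therm → 484.5 × £2.86 = £1,385.57
Electric: 34,881,517 BTU / 3412 = 10,220 kWh → × £0.108 = £1,104.10
Difference = |£1,385.57 − £1,104.10| = £281.47 ≈ £281

£281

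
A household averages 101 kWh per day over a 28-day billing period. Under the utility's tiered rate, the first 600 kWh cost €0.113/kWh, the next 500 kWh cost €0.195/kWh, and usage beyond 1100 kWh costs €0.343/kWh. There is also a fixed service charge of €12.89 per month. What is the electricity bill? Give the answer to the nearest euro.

€771

Usage = 101 kWh/day × 28 days = 2828 kWh
First 600 kWh × €0.113 = €67.80
Next 500 kWh × €0.195 = €97.50
Remaining 1728 kWh × €0.343 = €592.70
Energy charge = €758.00; + service €12.89 = €770.89 ≈ €771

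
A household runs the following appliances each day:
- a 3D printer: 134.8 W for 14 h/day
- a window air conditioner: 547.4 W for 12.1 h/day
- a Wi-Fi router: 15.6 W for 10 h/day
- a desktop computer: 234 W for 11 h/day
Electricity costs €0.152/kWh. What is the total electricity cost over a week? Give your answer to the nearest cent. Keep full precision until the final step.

3D printer: 134.8 W × 14 h × 7 d = 13,210 Wh = 13.21 kWh
window air conditioner: 547.4 W × 12.1 h × 7 d = 46,365 Wh = 46.36 kWh
Wi-Fi router: 15.6 W × 10 h × 7 d = 1,092 Wh = 1.092 kWh
desktop computer: 234 W × 11 h × 7 d = 18,018 Wh = 18.02 kWh
Total energy = 13.21 + 46.36 + 1.092 + 18.02 = 78.69 kWh
Cost = 78.69 kWh × €0.152 = €11.96

€11.96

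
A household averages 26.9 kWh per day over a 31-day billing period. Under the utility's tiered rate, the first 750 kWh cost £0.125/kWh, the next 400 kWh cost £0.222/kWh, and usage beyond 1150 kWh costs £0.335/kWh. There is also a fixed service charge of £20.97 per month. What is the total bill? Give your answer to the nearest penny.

£133.35

Usage = 26.9 kWh/day × 31 days = 833.9 kWh
First 750 kWh × £0.125 = £93.75
Next 83.9 kWh × £0.222 = £18.63
Remaining tier: 0 kWh (not reached)
Energy charge = £112.38; + service £20.97 = £133.35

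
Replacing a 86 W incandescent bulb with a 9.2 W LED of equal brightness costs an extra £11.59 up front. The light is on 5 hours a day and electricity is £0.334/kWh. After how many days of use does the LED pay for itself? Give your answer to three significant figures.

90.4 days

Power saved = 86 − 9.2 = 76.8 W
Daily energy saved = 76.8 W × 5 h = 384 Wh = 0.384 kWh
Daily savings = 0.384 × £0.334 = £0.1283
Payback = £11.59 / £0.1283 per day = 90.37 days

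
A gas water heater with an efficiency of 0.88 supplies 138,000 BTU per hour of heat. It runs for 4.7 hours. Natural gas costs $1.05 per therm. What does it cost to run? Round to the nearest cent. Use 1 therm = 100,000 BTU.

Heat delivered = 138,000 BTU/h × 4.7 h = 648,600 BTU
Gas input = 648,600 / 0.88 = 737,045 BTU
= 737,045 / 100,000 = 7.37 therm
Cost = 7.37 × $1.05/therm = $7.74

$7.74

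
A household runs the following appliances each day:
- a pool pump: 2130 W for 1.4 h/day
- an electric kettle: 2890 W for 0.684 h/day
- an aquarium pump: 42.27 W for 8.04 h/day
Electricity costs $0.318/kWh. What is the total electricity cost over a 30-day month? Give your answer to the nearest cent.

pool pump: 2130 W × 1.4 h × 30 d = 89,460 Wh = 89.46 kWh
electric kettle: 2890 W × 0.684 h × 30 d = 59,303 Wh = 59.3 kWh
aquarium pump: 42.27 W × 8.04 h × 30 d = 10,196 Wh = 10.2 kWh
Total energy = 89.46 + 59.3 + 10.2 = 159 kWh
Cost = 159 kWh × $0.318 = $50.55

$50.55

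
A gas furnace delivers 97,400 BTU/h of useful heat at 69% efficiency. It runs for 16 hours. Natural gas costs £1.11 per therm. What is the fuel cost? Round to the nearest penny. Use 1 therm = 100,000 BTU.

Heat delivered = 97,400 BTU/h × 16 h = 1,558,400 BTU
Gas input = 1,558,400 / 0.69 = 2,258,551 BTU
= 2,258,551 / 100,000 = 22.59 therm
Cost = 22.59 × £1.11/therm = £25.07

£25.07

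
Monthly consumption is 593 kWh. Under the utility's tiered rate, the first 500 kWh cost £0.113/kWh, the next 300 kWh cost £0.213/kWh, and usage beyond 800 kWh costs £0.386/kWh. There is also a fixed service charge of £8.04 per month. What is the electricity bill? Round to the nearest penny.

£84.35

First 500 kWh × £0.113 = £56.50
Next 93 kWh × £0.213 = £19.81
Remaining tier: 0 kWh (not reached)
Energy charge = £76.31; + service £8.04 = £84.35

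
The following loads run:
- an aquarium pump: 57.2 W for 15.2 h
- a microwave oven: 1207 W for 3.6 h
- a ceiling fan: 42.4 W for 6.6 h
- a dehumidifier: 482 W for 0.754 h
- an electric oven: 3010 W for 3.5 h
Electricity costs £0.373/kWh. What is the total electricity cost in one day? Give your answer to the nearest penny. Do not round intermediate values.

aquarium pump: 57.2 W × 15.2 h = 869 Wh = 0.8694 kWh
microwave oven: 1207 W × 3.6 h = 4,345 Wh = 4.345 kWh
ceiling fan: 42.4 W × 6.6 h = 280 Wh = 0.2798 kWh
dehumidifier: 482 W × 0.754 h = 363 Wh = 0.3634 kWh
electric oven: 3010 W × 3.5 h = 10,535 Wh = 10.54 kWh
Total energy = 0.8694 + 4.345 + 0.2798 + 0.3634 + 10.54 = 16.39 kWh
Cost = 16.39 kWh × £0.373 = £6.11

£6.11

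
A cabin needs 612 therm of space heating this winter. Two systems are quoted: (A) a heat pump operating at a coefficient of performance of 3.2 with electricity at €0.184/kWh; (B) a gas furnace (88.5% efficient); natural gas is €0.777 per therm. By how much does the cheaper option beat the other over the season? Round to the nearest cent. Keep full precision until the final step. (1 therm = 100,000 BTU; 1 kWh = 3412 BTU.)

€494.04

Heat load = 612 therm × 100,000 = 61,200,000 BTU
Gas: input = 61,200,000 / 0.885 = 69,152,542 BTU = 691.5 therm → 691.5 × €0.777 = €537.32
Heat pump: 61,200,000 BTU / 3412 = 17,940 kWh heat; / 3.2 = 5,605 kWh in → × €0.184 = €1,031.36
Difference = |€537.32 − €1,031.36| = €494.04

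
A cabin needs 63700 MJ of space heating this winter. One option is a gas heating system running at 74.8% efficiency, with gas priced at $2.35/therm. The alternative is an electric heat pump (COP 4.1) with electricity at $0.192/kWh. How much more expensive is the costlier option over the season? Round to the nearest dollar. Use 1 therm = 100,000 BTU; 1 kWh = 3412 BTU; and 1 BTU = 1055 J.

Heat load = 63700 MJ = 63,700,000,000 J / 1055 = 60,379,147 BTU
Gas: input = 60,379,147 / 0.748 = 80,720,785 BTU = 807.2 therm → 807.2 × $2.35 = $1,896.94
Heat pump: 60,379,147 BTU / 3412 = 17,700 kWh heat; / 4.1 = 4,316 kWh in → × $0.192 = $828.70
Difference = |$1,896.94 − $828.70| = $1,068.24 ≈ $1068

$1068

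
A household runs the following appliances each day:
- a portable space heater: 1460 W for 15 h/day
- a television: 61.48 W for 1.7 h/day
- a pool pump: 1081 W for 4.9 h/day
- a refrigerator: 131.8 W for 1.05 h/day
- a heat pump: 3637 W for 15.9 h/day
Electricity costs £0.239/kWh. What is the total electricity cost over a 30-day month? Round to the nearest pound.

portable space heater: 1460 W × 15 h × 30 d = 657,000 Wh = 657 kWh
television: 61.48 W × 1.7 h × 30 d = 3,135 Wh = 3.135 kWh
pool pump: 1081 W × 4.9 h × 30 d = 158,907 Wh = 158.9 kWh
refrigerator: 131.8 W × 1.05 h × 30 d = 4,152 Wh = 4.152 kWh
heat pump: 3637 W × 15.9 h × 30 d = 1,734,849 Wh = 1,735 kWh
Total energy = 657 + 3.135 + 158.9 + 4.152 + 1,735 = 2,558 kWh
Cost = 2,558 kWh × £0.239 = £611.37 ≈ £611

£611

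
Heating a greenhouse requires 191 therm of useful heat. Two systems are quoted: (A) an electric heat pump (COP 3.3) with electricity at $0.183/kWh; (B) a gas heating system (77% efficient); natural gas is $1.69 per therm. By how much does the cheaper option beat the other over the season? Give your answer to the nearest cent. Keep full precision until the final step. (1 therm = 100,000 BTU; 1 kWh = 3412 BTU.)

Heat load = 191 therm × 100,000 = 19,100,000 BTU
Gas: input = 19,100,000 / 0.77 = 24,805,195 BTU = 248.1 therm → 248.1 × $1.69 = $419.21
Heat pump: 19,100,000 BTU / 3412 = 5,598 kWh heat; / 3.3 = 1,696 kWh in → × $0.183 = $310.43
Difference = |$419.21 − $310.43| = $108.78

$108.78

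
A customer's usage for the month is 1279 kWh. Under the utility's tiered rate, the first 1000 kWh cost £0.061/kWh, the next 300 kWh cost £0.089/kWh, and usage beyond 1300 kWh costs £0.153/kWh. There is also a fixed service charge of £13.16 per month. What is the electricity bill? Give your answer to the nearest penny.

£98.99

First 1000 kWh × £0.061 = £61.00
Next 279 kWh × £0.089 = £24.83
Remaining tier: 0 kWh (not reached)
Energy charge = £85.83; + service £13.16 = £98.99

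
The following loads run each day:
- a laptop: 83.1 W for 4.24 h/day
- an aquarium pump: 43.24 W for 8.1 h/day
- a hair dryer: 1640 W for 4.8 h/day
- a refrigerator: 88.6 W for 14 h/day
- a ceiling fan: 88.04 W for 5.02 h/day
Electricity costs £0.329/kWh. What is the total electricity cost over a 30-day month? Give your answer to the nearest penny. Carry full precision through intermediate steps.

laptop: 83.1 W × 4.24 h × 30 d = 10,570 Wh = 10.57 kWh
aquarium pump: 43.24 W × 8.1 h × 30 d = 10,507 Wh = 10.51 kWh
hair dryer: 1640 W × 4.8 h × 30 d = 236,160 Wh = 236.2 kWh
refrigerator: 88.6 W × 14 h × 30 d = 37,212 Wh = 37.21 kWh
ceiling fan: 88.04 W × 5.02 h × 30 d = 13,259 Wh = 13.26 kWh
Total energy = 10.57 + 10.51 + 236.2 + 37.21 + 13.26 = 307.7 kWh
Cost = 307.7 kWh × £0.329 = £101.24

£101.24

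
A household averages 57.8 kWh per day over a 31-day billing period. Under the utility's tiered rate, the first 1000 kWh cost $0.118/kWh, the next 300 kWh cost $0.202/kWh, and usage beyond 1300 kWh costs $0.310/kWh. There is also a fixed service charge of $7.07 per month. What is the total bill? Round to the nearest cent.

Usage = 57.8 kWh/day × 31 days = 1791.8 kWh
First 1000 kWh × $0.118 = $118.00
Next 300 kWh × $0.202 = $60.60
Remaining 491.8 kWh × $0.310 = $152.46
Energy charge = $331.06; + service $7.07 = $338.13

$338.13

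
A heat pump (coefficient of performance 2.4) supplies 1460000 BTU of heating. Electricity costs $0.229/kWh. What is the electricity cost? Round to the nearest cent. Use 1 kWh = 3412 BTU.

Heat delivered = 1,460,000 BTU / 3412 = 427.9 kWh
Electrical input = 427.9 kWh / 2.4 = 178.3 kWh
Cost = 178.3 × $0.229/kWh = $40.83

$40.83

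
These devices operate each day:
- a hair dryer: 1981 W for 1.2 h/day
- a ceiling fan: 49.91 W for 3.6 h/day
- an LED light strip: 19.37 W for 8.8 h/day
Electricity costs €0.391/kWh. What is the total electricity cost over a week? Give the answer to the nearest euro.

€7

hair dryer: 1981 W × 1.2 h × 7 d = 16,640 Wh = 16.64 kWh
ceiling fan: 49.91 W × 3.6 h × 7 d = 1,258 Wh = 1.258 kWh
LED light strip: 19.37 W × 8.8 h × 7 d = 1,193 Wh = 1.193 kWh
Total energy = 16.64 + 1.258 + 1.193 = 19.09 kWh
Cost = 19.09 kWh × €0.391 = €7.46 ≈ €7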